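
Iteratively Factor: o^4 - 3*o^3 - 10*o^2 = (o)*(o^3 - 3*o^2 - 10*o) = o^2*(o^2 - 3*o - 10) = o^2*(o + 2)*(o - 5)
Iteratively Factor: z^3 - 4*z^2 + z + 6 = (z - 3)*(z^2 - z - 2) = (z - 3)*(z - 2)*(z + 1)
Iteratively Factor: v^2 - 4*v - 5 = (v + 1)*(v - 5)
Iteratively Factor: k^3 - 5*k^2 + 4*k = (k - 4)*(k^2 - k) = k*(k - 4)*(k - 1)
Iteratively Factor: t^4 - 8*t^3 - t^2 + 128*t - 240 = (t - 4)*(t^3 - 4*t^2 - 17*t + 60) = (t - 4)*(t - 3)*(t^2 - t - 20) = (t - 5)*(t - 4)*(t - 3)*(t + 4)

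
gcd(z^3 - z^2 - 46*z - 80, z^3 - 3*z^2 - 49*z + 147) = 1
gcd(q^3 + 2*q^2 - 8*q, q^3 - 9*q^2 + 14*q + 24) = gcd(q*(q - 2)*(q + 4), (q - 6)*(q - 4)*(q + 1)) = 1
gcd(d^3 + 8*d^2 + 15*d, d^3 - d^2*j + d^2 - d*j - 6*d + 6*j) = d + 3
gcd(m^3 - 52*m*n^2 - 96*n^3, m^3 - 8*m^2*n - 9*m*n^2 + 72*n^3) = m - 8*n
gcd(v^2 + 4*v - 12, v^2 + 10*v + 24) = v + 6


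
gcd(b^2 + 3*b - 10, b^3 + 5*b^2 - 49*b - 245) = b + 5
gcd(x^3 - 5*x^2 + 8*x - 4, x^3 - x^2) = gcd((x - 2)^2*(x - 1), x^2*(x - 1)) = x - 1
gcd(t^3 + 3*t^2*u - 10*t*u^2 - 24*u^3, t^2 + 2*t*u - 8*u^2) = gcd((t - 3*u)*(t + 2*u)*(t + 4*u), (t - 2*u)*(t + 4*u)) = t + 4*u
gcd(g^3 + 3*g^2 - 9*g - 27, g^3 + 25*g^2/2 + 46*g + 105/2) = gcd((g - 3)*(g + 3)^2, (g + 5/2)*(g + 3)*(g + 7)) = g + 3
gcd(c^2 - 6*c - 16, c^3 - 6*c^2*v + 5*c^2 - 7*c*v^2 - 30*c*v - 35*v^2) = 1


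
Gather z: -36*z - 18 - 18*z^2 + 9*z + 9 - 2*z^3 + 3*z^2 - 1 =-2*z^3 - 15*z^2 - 27*z - 10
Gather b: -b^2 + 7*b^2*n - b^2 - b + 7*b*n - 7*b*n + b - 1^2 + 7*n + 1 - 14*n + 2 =b^2*(7*n - 2) - 7*n + 2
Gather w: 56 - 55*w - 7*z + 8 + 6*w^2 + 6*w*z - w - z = 6*w^2 + w*(6*z - 56) - 8*z + 64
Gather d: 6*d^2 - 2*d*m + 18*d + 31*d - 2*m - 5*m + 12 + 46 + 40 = 6*d^2 + d*(49 - 2*m) - 7*m + 98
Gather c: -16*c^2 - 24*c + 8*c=-16*c^2 - 16*c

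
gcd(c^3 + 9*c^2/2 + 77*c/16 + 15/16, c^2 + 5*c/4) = c + 5/4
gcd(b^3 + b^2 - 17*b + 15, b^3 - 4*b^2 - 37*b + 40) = b^2 + 4*b - 5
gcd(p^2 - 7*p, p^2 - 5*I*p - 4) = 1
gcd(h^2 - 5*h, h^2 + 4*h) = h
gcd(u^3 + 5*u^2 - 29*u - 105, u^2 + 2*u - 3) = u + 3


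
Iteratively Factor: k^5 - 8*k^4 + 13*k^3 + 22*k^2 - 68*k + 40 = (k - 2)*(k^4 - 6*k^3 + k^2 + 24*k - 20) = (k - 2)*(k + 2)*(k^3 - 8*k^2 + 17*k - 10) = (k - 2)^2*(k + 2)*(k^2 - 6*k + 5) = (k - 5)*(k - 2)^2*(k + 2)*(k - 1)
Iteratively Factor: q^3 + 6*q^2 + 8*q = (q + 2)*(q^2 + 4*q) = q*(q + 2)*(q + 4)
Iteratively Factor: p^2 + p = (p + 1)*(p)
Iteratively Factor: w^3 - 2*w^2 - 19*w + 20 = (w - 1)*(w^2 - w - 20) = (w - 1)*(w + 4)*(w - 5)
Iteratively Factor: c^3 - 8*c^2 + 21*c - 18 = (c - 3)*(c^2 - 5*c + 6) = (c - 3)^2*(c - 2)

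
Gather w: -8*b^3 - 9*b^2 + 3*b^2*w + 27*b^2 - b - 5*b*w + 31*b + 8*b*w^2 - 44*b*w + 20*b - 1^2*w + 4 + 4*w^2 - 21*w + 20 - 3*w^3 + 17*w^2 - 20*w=-8*b^3 + 18*b^2 + 50*b - 3*w^3 + w^2*(8*b + 21) + w*(3*b^2 - 49*b - 42) + 24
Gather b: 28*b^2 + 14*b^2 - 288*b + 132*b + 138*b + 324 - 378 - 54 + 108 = 42*b^2 - 18*b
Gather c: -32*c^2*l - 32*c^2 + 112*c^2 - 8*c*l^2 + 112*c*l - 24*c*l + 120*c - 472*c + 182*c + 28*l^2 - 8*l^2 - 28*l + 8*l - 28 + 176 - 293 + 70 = c^2*(80 - 32*l) + c*(-8*l^2 + 88*l - 170) + 20*l^2 - 20*l - 75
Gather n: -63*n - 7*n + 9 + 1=10 - 70*n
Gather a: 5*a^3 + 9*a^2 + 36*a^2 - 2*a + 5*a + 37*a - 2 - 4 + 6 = 5*a^3 + 45*a^2 + 40*a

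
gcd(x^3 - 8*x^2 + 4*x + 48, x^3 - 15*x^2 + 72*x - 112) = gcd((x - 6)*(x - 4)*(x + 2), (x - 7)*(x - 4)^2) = x - 4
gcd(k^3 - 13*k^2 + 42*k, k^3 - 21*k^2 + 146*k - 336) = k^2 - 13*k + 42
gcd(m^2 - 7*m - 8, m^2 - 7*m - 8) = m^2 - 7*m - 8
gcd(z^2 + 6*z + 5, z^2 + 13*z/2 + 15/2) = z + 5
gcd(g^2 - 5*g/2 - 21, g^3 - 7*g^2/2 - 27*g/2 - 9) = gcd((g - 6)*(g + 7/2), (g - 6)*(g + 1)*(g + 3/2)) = g - 6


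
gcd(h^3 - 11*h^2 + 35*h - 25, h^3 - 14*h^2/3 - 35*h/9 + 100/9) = h - 5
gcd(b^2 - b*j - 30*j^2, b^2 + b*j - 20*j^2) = b + 5*j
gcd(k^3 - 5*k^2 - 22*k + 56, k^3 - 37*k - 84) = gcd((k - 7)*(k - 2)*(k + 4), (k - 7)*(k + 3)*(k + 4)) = k^2 - 3*k - 28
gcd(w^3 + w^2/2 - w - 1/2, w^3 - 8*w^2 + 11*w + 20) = w + 1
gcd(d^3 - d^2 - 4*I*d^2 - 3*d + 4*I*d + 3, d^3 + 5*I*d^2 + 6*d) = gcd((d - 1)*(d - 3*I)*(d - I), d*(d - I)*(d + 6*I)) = d - I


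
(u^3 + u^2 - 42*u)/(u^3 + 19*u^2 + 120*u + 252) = u*(u - 6)/(u^2 + 12*u + 36)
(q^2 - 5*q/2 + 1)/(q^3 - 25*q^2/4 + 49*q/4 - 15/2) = 2*(2*q - 1)/(4*q^2 - 17*q + 15)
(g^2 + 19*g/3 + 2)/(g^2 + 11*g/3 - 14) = (3*g + 1)/(3*g - 7)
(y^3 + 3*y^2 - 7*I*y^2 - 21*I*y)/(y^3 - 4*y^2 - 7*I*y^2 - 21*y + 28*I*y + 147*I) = y/(y - 7)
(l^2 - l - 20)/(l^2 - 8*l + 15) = (l + 4)/(l - 3)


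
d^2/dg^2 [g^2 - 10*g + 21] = 2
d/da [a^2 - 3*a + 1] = 2*a - 3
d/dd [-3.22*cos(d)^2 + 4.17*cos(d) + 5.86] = (6.44*cos(d) - 4.17)*sin(d)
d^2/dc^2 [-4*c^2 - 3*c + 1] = -8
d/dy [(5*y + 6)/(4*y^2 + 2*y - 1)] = (-20*y^2 - 48*y - 17)/(16*y^4 + 16*y^3 - 4*y^2 - 4*y + 1)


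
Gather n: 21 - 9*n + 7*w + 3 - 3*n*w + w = n*(-3*w - 9) + 8*w + 24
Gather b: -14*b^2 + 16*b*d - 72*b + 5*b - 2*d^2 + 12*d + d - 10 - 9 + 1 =-14*b^2 + b*(16*d - 67) - 2*d^2 + 13*d - 18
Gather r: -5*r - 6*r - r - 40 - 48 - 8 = -12*r - 96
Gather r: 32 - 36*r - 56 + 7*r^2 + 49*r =7*r^2 + 13*r - 24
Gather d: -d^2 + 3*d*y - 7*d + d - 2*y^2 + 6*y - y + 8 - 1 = -d^2 + d*(3*y - 6) - 2*y^2 + 5*y + 7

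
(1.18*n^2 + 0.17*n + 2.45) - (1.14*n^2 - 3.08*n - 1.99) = 0.04*n^2 + 3.25*n + 4.44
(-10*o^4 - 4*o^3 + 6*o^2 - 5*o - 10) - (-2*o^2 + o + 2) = -10*o^4 - 4*o^3 + 8*o^2 - 6*o - 12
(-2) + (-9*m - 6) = -9*m - 8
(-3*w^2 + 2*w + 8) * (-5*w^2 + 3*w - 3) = 15*w^4 - 19*w^3 - 25*w^2 + 18*w - 24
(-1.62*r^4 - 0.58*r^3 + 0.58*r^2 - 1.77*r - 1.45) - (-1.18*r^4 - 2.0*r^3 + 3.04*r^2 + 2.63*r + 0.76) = -0.44*r^4 + 1.42*r^3 - 2.46*r^2 - 4.4*r - 2.21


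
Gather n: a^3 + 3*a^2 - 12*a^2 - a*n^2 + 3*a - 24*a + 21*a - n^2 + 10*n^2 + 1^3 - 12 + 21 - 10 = a^3 - 9*a^2 + n^2*(9 - a)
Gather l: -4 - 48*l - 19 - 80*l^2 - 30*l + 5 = -80*l^2 - 78*l - 18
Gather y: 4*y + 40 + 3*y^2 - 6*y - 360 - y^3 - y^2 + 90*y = -y^3 + 2*y^2 + 88*y - 320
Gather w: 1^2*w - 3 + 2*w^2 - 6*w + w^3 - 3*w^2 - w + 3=w^3 - w^2 - 6*w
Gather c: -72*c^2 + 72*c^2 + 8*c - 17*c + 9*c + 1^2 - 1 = 0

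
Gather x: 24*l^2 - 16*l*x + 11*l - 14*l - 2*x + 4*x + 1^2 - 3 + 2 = 24*l^2 - 3*l + x*(2 - 16*l)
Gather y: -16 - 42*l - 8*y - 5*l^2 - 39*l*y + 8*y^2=-5*l^2 - 42*l + 8*y^2 + y*(-39*l - 8) - 16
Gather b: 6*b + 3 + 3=6*b + 6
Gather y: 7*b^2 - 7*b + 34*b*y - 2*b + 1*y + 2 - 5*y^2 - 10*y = 7*b^2 - 9*b - 5*y^2 + y*(34*b - 9) + 2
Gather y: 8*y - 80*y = -72*y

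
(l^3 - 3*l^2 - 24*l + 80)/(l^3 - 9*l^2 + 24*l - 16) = (l + 5)/(l - 1)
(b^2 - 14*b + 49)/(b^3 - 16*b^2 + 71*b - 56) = (b - 7)/(b^2 - 9*b + 8)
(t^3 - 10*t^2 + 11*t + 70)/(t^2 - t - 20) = (t^2 - 5*t - 14)/(t + 4)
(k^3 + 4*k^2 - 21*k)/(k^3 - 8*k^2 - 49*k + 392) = k*(k - 3)/(k^2 - 15*k + 56)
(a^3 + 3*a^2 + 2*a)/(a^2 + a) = a + 2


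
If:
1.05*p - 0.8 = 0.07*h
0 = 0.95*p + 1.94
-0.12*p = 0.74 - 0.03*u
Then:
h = -42.06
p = -2.04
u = 16.50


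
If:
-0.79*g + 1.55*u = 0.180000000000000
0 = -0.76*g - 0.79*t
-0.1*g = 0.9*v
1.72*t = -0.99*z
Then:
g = 0.598301713586291*z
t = -0.575581395348837*z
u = 0.304940873376239*z + 0.116129032258065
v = -0.0664779681762546*z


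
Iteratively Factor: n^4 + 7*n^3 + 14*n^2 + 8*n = (n + 2)*(n^3 + 5*n^2 + 4*n) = n*(n + 2)*(n^2 + 5*n + 4) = n*(n + 1)*(n + 2)*(n + 4)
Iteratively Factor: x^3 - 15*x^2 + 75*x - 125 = (x - 5)*(x^2 - 10*x + 25) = (x - 5)^2*(x - 5)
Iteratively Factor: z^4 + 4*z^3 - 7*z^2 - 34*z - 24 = (z + 4)*(z^3 - 7*z - 6) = (z - 3)*(z + 4)*(z^2 + 3*z + 2) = (z - 3)*(z + 1)*(z + 4)*(z + 2)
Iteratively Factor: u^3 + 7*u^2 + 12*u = (u + 3)*(u^2 + 4*u) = u*(u + 3)*(u + 4)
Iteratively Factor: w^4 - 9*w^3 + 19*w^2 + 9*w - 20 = (w - 1)*(w^3 - 8*w^2 + 11*w + 20) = (w - 4)*(w - 1)*(w^2 - 4*w - 5) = (w - 5)*(w - 4)*(w - 1)*(w + 1)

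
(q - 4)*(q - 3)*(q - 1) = q^3 - 8*q^2 + 19*q - 12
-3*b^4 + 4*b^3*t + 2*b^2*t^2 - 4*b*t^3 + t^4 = (-3*b + t)*(-b + t)^2*(b + t)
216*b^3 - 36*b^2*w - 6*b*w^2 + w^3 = (-6*b + w)^2*(6*b + w)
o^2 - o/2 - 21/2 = (o - 7/2)*(o + 3)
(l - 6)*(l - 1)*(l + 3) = l^3 - 4*l^2 - 15*l + 18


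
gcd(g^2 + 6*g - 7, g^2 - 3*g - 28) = 1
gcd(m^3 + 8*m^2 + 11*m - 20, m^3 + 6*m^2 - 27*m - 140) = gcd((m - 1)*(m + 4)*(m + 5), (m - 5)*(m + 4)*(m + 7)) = m + 4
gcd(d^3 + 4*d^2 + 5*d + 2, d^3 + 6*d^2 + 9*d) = 1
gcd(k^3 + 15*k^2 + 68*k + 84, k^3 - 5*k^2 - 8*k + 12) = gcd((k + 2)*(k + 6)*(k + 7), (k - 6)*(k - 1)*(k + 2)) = k + 2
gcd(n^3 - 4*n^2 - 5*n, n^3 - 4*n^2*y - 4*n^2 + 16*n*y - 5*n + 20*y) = n^2 - 4*n - 5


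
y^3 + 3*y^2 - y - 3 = (y - 1)*(y + 1)*(y + 3)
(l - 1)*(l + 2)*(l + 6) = l^3 + 7*l^2 + 4*l - 12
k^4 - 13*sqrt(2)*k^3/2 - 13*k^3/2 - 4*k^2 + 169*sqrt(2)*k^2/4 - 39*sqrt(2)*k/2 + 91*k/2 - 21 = (k - 6)*(k - 1/2)*(k - 7*sqrt(2))*(k + sqrt(2)/2)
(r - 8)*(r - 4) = r^2 - 12*r + 32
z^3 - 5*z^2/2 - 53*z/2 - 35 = (z - 7)*(z + 2)*(z + 5/2)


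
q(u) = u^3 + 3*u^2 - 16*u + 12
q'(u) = 3*u^2 + 6*u - 16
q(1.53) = -1.88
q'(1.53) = 0.20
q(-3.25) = 61.36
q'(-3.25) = -3.81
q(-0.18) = 14.97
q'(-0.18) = -16.98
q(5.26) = 156.37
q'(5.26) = 98.56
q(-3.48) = 61.87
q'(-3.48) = -0.55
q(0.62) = 3.47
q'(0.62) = -11.13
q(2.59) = 8.06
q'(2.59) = 19.66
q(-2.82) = 58.55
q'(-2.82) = -9.06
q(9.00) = 840.00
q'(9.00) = 281.00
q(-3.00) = 60.00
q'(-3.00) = -7.00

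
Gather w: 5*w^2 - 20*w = 5*w^2 - 20*w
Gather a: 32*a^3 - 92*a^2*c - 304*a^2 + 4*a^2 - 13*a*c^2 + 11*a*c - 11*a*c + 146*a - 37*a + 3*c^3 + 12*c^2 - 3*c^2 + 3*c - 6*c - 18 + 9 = 32*a^3 + a^2*(-92*c - 300) + a*(109 - 13*c^2) + 3*c^3 + 9*c^2 - 3*c - 9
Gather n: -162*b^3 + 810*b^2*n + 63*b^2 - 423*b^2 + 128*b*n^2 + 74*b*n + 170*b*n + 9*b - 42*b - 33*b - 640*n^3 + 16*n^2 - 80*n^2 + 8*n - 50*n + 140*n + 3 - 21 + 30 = -162*b^3 - 360*b^2 - 66*b - 640*n^3 + n^2*(128*b - 64) + n*(810*b^2 + 244*b + 98) + 12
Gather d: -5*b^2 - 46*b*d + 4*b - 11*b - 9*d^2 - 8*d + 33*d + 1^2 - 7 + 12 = -5*b^2 - 7*b - 9*d^2 + d*(25 - 46*b) + 6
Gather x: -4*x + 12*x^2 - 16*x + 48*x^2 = 60*x^2 - 20*x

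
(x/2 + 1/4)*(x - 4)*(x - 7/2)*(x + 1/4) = x^4/2 - 27*x^3/8 + 17*x^2/4 + 153*x/32 + 7/8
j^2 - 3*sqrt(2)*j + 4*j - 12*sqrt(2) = (j + 4)*(j - 3*sqrt(2))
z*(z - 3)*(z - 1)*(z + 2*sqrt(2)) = z^4 - 4*z^3 + 2*sqrt(2)*z^3 - 8*sqrt(2)*z^2 + 3*z^2 + 6*sqrt(2)*z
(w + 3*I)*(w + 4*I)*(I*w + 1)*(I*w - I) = -w^4 + w^3 - 6*I*w^3 + 5*w^2 + 6*I*w^2 - 5*w - 12*I*w + 12*I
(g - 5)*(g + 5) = g^2 - 25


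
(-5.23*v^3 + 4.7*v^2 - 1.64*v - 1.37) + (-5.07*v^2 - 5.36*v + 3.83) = -5.23*v^3 - 0.37*v^2 - 7.0*v + 2.46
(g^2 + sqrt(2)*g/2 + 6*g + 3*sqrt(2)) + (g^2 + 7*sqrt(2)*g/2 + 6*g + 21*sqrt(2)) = 2*g^2 + 4*sqrt(2)*g + 12*g + 24*sqrt(2)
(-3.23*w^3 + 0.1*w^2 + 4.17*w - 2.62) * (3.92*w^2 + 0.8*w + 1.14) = -12.6616*w^5 - 2.192*w^4 + 12.7442*w^3 - 6.8204*w^2 + 2.6578*w - 2.9868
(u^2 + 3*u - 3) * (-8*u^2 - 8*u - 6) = -8*u^4 - 32*u^3 - 6*u^2 + 6*u + 18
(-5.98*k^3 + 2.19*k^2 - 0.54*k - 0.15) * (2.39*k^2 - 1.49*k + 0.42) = -14.2922*k^5 + 14.1443*k^4 - 7.0653*k^3 + 1.3659*k^2 - 0.0033*k - 0.063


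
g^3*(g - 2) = g^4 - 2*g^3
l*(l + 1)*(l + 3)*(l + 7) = l^4 + 11*l^3 + 31*l^2 + 21*l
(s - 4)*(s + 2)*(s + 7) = s^3 + 5*s^2 - 22*s - 56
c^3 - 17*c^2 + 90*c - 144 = (c - 8)*(c - 6)*(c - 3)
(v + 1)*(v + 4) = v^2 + 5*v + 4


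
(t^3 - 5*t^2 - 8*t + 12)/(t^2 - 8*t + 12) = (t^2 + t - 2)/(t - 2)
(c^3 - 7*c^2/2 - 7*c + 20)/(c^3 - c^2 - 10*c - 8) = (c^2 + c/2 - 5)/(c^2 + 3*c + 2)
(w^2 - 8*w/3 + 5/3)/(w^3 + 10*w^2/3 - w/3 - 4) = (3*w - 5)/(3*w^2 + 13*w + 12)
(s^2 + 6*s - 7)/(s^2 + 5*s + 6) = (s^2 + 6*s - 7)/(s^2 + 5*s + 6)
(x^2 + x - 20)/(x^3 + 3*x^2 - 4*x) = (x^2 + x - 20)/(x*(x^2 + 3*x - 4))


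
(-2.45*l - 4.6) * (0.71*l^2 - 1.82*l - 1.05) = -1.7395*l^3 + 1.193*l^2 + 10.9445*l + 4.83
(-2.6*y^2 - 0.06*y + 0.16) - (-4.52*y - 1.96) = -2.6*y^2 + 4.46*y + 2.12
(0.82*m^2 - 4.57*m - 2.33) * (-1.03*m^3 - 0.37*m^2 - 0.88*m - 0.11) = -0.8446*m^5 + 4.4037*m^4 + 3.3692*m^3 + 4.7935*m^2 + 2.5531*m + 0.2563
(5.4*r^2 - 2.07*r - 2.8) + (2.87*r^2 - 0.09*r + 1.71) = 8.27*r^2 - 2.16*r - 1.09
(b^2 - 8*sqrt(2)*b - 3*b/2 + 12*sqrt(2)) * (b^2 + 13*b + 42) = b^4 - 8*sqrt(2)*b^3 + 23*b^3/2 - 92*sqrt(2)*b^2 + 45*b^2/2 - 180*sqrt(2)*b - 63*b + 504*sqrt(2)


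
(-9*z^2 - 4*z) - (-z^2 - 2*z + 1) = -8*z^2 - 2*z - 1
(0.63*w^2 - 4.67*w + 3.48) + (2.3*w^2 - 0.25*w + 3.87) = 2.93*w^2 - 4.92*w + 7.35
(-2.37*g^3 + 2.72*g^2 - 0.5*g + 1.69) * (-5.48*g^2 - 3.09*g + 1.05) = 12.9876*g^5 - 7.5823*g^4 - 8.1533*g^3 - 4.8602*g^2 - 5.7471*g + 1.7745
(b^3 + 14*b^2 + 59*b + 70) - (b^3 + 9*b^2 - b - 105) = 5*b^2 + 60*b + 175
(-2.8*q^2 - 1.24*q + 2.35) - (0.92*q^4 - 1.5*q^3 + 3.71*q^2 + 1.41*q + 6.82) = -0.92*q^4 + 1.5*q^3 - 6.51*q^2 - 2.65*q - 4.47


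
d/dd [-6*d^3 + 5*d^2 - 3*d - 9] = -18*d^2 + 10*d - 3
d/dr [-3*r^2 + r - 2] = 1 - 6*r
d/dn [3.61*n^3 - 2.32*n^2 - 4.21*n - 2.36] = 10.83*n^2 - 4.64*n - 4.21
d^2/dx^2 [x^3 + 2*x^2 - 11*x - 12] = 6*x + 4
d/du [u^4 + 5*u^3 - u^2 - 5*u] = 4*u^3 + 15*u^2 - 2*u - 5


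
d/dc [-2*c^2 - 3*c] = -4*c - 3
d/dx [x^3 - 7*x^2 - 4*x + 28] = 3*x^2 - 14*x - 4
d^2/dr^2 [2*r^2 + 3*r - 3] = 4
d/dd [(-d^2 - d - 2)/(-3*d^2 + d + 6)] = 4*(-d^2 - 6*d - 1)/(9*d^4 - 6*d^3 - 35*d^2 + 12*d + 36)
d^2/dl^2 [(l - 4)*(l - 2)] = 2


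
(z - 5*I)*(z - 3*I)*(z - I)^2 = z^4 - 10*I*z^3 - 32*z^2 + 38*I*z + 15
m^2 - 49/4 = (m - 7/2)*(m + 7/2)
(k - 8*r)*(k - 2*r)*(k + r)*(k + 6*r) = k^4 - 3*k^3*r - 48*k^2*r^2 + 52*k*r^3 + 96*r^4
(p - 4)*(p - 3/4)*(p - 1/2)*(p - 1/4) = p^4 - 11*p^3/2 + 107*p^2/16 - 91*p/32 + 3/8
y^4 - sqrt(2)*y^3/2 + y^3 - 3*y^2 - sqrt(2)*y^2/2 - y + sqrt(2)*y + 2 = (y - 1)*(y + 2)*(y - sqrt(2))*(y + sqrt(2)/2)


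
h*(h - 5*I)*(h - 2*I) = h^3 - 7*I*h^2 - 10*h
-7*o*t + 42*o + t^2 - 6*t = (-7*o + t)*(t - 6)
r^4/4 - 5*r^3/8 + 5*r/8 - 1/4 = (r/4 + 1/4)*(r - 2)*(r - 1)*(r - 1/2)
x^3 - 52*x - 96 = (x - 8)*(x + 2)*(x + 6)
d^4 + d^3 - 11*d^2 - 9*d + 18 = (d - 3)*(d - 1)*(d + 2)*(d + 3)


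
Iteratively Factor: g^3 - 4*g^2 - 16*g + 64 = (g - 4)*(g^2 - 16) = (g - 4)*(g + 4)*(g - 4)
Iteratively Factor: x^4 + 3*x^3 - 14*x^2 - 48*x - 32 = (x + 4)*(x^3 - x^2 - 10*x - 8) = (x + 2)*(x + 4)*(x^2 - 3*x - 4) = (x - 4)*(x + 2)*(x + 4)*(x + 1)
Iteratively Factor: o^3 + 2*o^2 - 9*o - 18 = (o - 3)*(o^2 + 5*o + 6) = (o - 3)*(o + 3)*(o + 2)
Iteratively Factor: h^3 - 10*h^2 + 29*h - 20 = (h - 1)*(h^2 - 9*h + 20) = (h - 5)*(h - 1)*(h - 4)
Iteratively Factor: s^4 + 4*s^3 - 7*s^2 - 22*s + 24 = (s - 2)*(s^3 + 6*s^2 + 5*s - 12) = (s - 2)*(s + 4)*(s^2 + 2*s - 3) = (s - 2)*(s - 1)*(s + 4)*(s + 3)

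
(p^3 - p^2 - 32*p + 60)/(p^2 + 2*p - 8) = (p^2 + p - 30)/(p + 4)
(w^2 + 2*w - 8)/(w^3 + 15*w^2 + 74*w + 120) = (w - 2)/(w^2 + 11*w + 30)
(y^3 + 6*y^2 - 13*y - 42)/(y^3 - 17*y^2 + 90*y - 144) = (y^2 + 9*y + 14)/(y^2 - 14*y + 48)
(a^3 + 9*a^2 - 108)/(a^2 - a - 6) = (a^2 + 12*a + 36)/(a + 2)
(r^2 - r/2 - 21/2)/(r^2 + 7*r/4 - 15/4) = 2*(2*r - 7)/(4*r - 5)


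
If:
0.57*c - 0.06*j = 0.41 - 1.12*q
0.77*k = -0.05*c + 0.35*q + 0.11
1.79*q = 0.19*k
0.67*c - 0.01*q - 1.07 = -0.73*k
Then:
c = 1.55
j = 7.97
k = 0.04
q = 0.00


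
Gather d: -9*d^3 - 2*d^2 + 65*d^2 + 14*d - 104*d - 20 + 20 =-9*d^3 + 63*d^2 - 90*d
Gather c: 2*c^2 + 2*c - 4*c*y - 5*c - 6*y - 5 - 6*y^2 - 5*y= 2*c^2 + c*(-4*y - 3) - 6*y^2 - 11*y - 5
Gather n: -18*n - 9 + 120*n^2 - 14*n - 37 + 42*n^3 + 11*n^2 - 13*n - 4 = 42*n^3 + 131*n^2 - 45*n - 50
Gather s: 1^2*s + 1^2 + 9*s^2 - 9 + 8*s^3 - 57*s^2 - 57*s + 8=8*s^3 - 48*s^2 - 56*s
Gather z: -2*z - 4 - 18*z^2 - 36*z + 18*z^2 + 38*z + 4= 0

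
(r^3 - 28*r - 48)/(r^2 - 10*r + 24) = (r^2 + 6*r + 8)/(r - 4)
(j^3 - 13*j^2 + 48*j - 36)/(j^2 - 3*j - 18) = (j^2 - 7*j + 6)/(j + 3)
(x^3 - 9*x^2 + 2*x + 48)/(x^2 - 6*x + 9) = (x^2 - 6*x - 16)/(x - 3)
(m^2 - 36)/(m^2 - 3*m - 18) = (m + 6)/(m + 3)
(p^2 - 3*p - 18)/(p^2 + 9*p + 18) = (p - 6)/(p + 6)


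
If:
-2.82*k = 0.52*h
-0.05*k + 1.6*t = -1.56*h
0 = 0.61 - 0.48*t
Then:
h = -1.30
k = 0.24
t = 1.27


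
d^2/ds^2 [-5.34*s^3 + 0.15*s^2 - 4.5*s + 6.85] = 0.3 - 32.04*s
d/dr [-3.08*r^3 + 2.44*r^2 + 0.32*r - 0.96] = -9.24*r^2 + 4.88*r + 0.32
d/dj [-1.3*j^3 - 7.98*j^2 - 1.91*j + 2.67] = -3.9*j^2 - 15.96*j - 1.91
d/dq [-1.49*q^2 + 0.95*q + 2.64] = 0.95 - 2.98*q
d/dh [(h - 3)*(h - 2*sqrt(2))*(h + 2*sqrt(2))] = 3*h^2 - 6*h - 8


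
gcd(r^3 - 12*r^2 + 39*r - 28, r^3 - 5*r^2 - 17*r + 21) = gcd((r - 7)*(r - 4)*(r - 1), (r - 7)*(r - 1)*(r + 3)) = r^2 - 8*r + 7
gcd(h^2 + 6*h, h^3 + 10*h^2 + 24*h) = h^2 + 6*h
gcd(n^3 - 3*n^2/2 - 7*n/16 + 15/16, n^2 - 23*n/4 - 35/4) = 1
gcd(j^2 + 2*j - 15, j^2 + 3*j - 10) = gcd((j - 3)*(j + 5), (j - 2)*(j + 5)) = j + 5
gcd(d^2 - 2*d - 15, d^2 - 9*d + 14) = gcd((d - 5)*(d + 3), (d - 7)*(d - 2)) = 1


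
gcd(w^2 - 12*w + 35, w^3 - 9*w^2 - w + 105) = w^2 - 12*w + 35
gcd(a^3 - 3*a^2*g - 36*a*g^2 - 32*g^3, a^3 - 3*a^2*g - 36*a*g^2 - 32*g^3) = a^3 - 3*a^2*g - 36*a*g^2 - 32*g^3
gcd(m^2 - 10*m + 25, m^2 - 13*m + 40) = m - 5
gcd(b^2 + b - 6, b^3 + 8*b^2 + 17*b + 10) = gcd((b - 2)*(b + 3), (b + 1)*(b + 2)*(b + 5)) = 1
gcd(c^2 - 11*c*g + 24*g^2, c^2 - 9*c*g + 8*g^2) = c - 8*g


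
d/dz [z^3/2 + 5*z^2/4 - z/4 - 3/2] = 3*z^2/2 + 5*z/2 - 1/4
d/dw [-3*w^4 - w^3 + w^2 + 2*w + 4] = -12*w^3 - 3*w^2 + 2*w + 2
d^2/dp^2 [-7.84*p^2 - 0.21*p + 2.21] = -15.6800000000000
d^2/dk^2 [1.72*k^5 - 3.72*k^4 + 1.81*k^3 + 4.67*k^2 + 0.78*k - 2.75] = 34.4*k^3 - 44.64*k^2 + 10.86*k + 9.34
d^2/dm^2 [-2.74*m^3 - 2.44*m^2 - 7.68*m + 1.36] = -16.44*m - 4.88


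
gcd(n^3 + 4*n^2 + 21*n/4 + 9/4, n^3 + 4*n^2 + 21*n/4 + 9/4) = n^3 + 4*n^2 + 21*n/4 + 9/4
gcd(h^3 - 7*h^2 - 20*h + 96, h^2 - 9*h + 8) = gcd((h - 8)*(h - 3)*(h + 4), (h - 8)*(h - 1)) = h - 8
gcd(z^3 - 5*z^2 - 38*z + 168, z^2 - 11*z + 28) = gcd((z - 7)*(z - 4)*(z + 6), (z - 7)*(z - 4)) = z^2 - 11*z + 28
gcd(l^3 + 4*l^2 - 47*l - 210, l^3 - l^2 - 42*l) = l^2 - l - 42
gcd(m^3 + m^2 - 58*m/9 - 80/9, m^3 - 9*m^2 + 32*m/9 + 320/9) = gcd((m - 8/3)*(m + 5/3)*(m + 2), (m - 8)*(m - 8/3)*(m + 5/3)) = m^2 - m - 40/9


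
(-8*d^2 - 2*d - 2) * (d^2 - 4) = -8*d^4 - 2*d^3 + 30*d^2 + 8*d + 8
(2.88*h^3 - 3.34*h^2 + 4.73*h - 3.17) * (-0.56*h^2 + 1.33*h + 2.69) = -1.6128*h^5 + 5.7008*h^4 + 0.656199999999999*h^3 - 0.918499999999998*h^2 + 8.5076*h - 8.5273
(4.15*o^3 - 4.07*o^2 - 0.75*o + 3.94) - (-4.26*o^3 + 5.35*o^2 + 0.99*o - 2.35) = 8.41*o^3 - 9.42*o^2 - 1.74*o + 6.29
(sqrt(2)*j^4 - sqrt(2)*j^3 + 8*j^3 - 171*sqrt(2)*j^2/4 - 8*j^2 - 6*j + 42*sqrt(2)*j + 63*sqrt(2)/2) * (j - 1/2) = sqrt(2)*j^5 - 3*sqrt(2)*j^4/2 + 8*j^4 - 169*sqrt(2)*j^3/4 - 12*j^3 - 2*j^2 + 507*sqrt(2)*j^2/8 + 3*j + 21*sqrt(2)*j/2 - 63*sqrt(2)/4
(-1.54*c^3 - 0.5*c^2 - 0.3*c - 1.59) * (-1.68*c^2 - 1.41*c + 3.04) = 2.5872*c^5 + 3.0114*c^4 - 3.4726*c^3 + 1.5742*c^2 + 1.3299*c - 4.8336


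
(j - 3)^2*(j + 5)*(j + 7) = j^4 + 6*j^3 - 28*j^2 - 102*j + 315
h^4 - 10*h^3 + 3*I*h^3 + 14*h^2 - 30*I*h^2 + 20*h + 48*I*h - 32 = (h - 8)*(h - 2)*(h + I)*(h + 2*I)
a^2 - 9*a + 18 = (a - 6)*(a - 3)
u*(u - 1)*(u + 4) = u^3 + 3*u^2 - 4*u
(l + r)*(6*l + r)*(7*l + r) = 42*l^3 + 55*l^2*r + 14*l*r^2 + r^3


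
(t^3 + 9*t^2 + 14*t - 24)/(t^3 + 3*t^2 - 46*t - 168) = (t - 1)/(t - 7)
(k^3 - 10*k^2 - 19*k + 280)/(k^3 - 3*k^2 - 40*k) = (k - 7)/k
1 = 1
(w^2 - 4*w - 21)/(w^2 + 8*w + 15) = (w - 7)/(w + 5)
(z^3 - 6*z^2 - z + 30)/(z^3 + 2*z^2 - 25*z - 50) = (z - 3)/(z + 5)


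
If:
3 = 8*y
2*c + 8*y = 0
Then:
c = -3/2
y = 3/8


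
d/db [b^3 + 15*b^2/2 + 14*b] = 3*b^2 + 15*b + 14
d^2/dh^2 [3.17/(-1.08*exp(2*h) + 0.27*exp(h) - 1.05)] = (-3.17*(2.16*exp(h) - 0.27)*(4.32*exp(h) - 0.54)*exp(h) + (13.6944*exp(h) - 0.8559)*(1.08*exp(2*h) - 0.27*exp(h) + 1.05))*exp(h)/(1.08*exp(2*h) - 0.27*exp(h) + 1.05)^3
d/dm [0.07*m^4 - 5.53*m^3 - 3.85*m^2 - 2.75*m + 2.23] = 0.28*m^3 - 16.59*m^2 - 7.7*m - 2.75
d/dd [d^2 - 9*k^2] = 2*d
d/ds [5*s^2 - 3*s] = 10*s - 3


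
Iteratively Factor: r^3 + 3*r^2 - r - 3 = (r + 3)*(r^2 - 1) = (r - 1)*(r + 3)*(r + 1)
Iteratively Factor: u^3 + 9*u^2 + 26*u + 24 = (u + 4)*(u^2 + 5*u + 6) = (u + 2)*(u + 4)*(u + 3)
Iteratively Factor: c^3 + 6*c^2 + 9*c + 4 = (c + 1)*(c^2 + 5*c + 4) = (c + 1)^2*(c + 4)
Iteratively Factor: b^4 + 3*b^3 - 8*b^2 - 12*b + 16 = (b + 4)*(b^3 - b^2 - 4*b + 4) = (b - 1)*(b + 4)*(b^2 - 4) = (b - 1)*(b + 2)*(b + 4)*(b - 2)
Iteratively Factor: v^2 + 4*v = (v)*(v + 4)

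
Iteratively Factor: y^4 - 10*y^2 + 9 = (y - 1)*(y^3 + y^2 - 9*y - 9) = (y - 1)*(y + 3)*(y^2 - 2*y - 3) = (y - 3)*(y - 1)*(y + 3)*(y + 1)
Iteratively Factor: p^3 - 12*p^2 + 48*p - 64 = (p - 4)*(p^2 - 8*p + 16) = (p - 4)^2*(p - 4)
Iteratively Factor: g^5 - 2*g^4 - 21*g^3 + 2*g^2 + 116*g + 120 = (g + 2)*(g^4 - 4*g^3 - 13*g^2 + 28*g + 60) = (g + 2)^2*(g^3 - 6*g^2 - g + 30) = (g + 2)^3*(g^2 - 8*g + 15) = (g - 3)*(g + 2)^3*(g - 5)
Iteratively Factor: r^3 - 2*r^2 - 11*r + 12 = (r + 3)*(r^2 - 5*r + 4) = (r - 4)*(r + 3)*(r - 1)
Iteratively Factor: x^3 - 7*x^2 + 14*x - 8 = (x - 1)*(x^2 - 6*x + 8) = (x - 4)*(x - 1)*(x - 2)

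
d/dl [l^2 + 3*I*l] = 2*l + 3*I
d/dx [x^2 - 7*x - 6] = 2*x - 7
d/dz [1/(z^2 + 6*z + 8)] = 2*(-z - 3)/(z^2 + 6*z + 8)^2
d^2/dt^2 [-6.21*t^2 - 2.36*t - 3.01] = -12.4200000000000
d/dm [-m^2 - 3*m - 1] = -2*m - 3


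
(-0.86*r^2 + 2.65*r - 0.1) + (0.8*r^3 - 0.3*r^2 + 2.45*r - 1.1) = 0.8*r^3 - 1.16*r^2 + 5.1*r - 1.2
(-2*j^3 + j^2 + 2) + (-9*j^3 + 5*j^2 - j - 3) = -11*j^3 + 6*j^2 - j - 1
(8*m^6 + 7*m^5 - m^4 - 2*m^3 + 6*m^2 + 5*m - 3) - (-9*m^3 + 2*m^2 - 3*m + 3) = 8*m^6 + 7*m^5 - m^4 + 7*m^3 + 4*m^2 + 8*m - 6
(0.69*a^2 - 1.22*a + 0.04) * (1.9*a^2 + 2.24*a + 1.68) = 1.311*a^4 - 0.7724*a^3 - 1.4976*a^2 - 1.96*a + 0.0672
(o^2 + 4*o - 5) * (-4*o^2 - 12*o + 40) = -4*o^4 - 28*o^3 + 12*o^2 + 220*o - 200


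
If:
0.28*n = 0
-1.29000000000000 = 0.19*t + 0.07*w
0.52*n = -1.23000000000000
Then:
No Solution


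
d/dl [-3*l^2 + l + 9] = 1 - 6*l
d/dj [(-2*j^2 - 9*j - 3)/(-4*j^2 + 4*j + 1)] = (-44*j^2 - 28*j + 3)/(16*j^4 - 32*j^3 + 8*j^2 + 8*j + 1)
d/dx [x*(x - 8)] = 2*x - 8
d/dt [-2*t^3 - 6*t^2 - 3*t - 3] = -6*t^2 - 12*t - 3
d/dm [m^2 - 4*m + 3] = 2*m - 4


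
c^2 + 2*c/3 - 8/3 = (c - 4/3)*(c + 2)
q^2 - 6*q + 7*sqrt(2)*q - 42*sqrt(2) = (q - 6)*(q + 7*sqrt(2))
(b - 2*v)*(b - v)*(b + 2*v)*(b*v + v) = b^4*v - b^3*v^2 + b^3*v - 4*b^2*v^3 - b^2*v^2 + 4*b*v^4 - 4*b*v^3 + 4*v^4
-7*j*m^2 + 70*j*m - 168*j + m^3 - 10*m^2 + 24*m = (-7*j + m)*(m - 6)*(m - 4)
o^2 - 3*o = o*(o - 3)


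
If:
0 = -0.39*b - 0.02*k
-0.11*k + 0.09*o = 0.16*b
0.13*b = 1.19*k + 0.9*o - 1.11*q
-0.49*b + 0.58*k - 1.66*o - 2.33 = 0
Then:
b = 0.09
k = -1.83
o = -2.07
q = -3.65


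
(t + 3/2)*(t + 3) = t^2 + 9*t/2 + 9/2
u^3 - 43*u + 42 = (u - 6)*(u - 1)*(u + 7)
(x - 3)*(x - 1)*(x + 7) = x^3 + 3*x^2 - 25*x + 21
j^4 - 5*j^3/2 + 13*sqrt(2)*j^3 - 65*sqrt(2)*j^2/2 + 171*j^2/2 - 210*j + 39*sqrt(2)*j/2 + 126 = (j - 3/2)*(j - 1)*(j + 6*sqrt(2))*(j + 7*sqrt(2))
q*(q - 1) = q^2 - q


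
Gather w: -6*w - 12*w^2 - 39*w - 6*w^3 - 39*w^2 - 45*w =-6*w^3 - 51*w^2 - 90*w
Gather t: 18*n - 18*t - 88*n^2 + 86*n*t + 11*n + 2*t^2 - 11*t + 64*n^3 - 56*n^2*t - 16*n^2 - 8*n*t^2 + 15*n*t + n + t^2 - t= 64*n^3 - 104*n^2 + 30*n + t^2*(3 - 8*n) + t*(-56*n^2 + 101*n - 30)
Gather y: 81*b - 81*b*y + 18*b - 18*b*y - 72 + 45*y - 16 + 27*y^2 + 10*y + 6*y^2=99*b + 33*y^2 + y*(55 - 99*b) - 88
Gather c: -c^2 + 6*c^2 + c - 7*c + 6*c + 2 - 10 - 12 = 5*c^2 - 20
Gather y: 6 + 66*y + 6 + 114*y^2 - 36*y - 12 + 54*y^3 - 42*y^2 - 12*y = 54*y^3 + 72*y^2 + 18*y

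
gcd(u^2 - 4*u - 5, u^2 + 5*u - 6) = 1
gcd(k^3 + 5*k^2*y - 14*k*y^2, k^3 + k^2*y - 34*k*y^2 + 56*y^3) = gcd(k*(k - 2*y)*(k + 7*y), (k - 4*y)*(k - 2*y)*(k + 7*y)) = -k^2 - 5*k*y + 14*y^2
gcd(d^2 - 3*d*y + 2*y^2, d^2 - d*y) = -d + y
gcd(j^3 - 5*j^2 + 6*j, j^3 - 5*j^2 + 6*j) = j^3 - 5*j^2 + 6*j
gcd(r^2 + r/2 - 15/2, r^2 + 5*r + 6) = r + 3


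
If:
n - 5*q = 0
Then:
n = 5*q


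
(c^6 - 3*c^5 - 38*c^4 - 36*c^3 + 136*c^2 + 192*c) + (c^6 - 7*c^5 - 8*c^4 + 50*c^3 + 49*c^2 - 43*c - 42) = 2*c^6 - 10*c^5 - 46*c^4 + 14*c^3 + 185*c^2 + 149*c - 42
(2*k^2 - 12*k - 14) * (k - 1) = 2*k^3 - 14*k^2 - 2*k + 14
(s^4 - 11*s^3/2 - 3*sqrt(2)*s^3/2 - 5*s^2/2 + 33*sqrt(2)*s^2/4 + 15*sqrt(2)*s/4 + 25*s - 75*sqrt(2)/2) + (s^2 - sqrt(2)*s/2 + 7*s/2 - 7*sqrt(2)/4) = s^4 - 11*s^3/2 - 3*sqrt(2)*s^3/2 - 3*s^2/2 + 33*sqrt(2)*s^2/4 + 13*sqrt(2)*s/4 + 57*s/2 - 157*sqrt(2)/4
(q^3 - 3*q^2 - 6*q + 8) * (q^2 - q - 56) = q^5 - 4*q^4 - 59*q^3 + 182*q^2 + 328*q - 448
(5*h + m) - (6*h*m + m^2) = -6*h*m + 5*h - m^2 + m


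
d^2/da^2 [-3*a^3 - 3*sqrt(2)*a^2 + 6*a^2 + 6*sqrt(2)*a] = -18*a - 6*sqrt(2) + 12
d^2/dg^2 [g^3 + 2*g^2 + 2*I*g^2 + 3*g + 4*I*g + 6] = 6*g + 4 + 4*I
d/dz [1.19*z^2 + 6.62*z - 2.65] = 2.38*z + 6.62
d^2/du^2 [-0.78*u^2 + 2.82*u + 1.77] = -1.56000000000000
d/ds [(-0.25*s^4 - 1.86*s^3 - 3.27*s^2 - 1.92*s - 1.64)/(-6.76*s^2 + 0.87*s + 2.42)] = (3.38*s^5 + 11.9211*s^4 - 5.6564*s^3 - 29.3277*s^2 - 37.9996*s - 3.2196)/(45.6976*s^4 - 11.7624*s^3 - 31.9615*s^2 + 4.2108*s + 5.8564)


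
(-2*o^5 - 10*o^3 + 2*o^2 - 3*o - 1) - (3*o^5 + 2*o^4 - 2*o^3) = -5*o^5 - 2*o^4 - 8*o^3 + 2*o^2 - 3*o - 1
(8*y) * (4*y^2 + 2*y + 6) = 32*y^3 + 16*y^2 + 48*y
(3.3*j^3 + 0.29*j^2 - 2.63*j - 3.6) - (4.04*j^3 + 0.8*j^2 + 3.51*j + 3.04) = -0.74*j^3 - 0.51*j^2 - 6.14*j - 6.64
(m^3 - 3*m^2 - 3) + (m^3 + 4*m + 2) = 2*m^3 - 3*m^2 + 4*m - 1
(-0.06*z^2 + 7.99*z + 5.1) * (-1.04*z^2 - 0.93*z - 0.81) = 0.0624*z^4 - 8.2538*z^3 - 12.6861*z^2 - 11.2149*z - 4.131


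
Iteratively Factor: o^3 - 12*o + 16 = (o - 2)*(o^2 + 2*o - 8) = (o - 2)*(o + 4)*(o - 2)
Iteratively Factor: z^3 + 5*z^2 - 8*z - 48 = (z - 3)*(z^2 + 8*z + 16) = (z - 3)*(z + 4)*(z + 4)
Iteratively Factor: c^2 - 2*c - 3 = (c - 3)*(c + 1)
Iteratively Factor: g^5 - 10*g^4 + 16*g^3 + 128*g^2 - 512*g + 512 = (g - 4)*(g^4 - 6*g^3 - 8*g^2 + 96*g - 128) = (g - 4)^2*(g^3 - 2*g^2 - 16*g + 32) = (g - 4)^2*(g + 4)*(g^2 - 6*g + 8) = (g - 4)^3*(g + 4)*(g - 2)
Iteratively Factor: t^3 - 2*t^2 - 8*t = (t - 4)*(t^2 + 2*t) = (t - 4)*(t + 2)*(t)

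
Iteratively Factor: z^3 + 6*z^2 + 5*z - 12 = (z - 1)*(z^2 + 7*z + 12) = (z - 1)*(z + 3)*(z + 4)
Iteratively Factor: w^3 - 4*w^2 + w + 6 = (w + 1)*(w^2 - 5*w + 6) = (w - 2)*(w + 1)*(w - 3)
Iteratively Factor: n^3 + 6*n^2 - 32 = (n + 4)*(n^2 + 2*n - 8) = (n + 4)^2*(n - 2)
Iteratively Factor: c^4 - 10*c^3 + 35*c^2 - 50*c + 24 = (c - 2)*(c^3 - 8*c^2 + 19*c - 12) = (c - 2)*(c - 1)*(c^2 - 7*c + 12) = (c - 4)*(c - 2)*(c - 1)*(c - 3)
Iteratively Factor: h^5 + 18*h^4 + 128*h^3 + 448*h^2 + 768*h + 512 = (h + 4)*(h^4 + 14*h^3 + 72*h^2 + 160*h + 128) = (h + 4)^2*(h^3 + 10*h^2 + 32*h + 32) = (h + 4)^3*(h^2 + 6*h + 8) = (h + 4)^4*(h + 2)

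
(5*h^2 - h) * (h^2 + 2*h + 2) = 5*h^4 + 9*h^3 + 8*h^2 - 2*h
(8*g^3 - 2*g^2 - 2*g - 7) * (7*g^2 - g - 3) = 56*g^5 - 22*g^4 - 36*g^3 - 41*g^2 + 13*g + 21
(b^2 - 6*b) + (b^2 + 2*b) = 2*b^2 - 4*b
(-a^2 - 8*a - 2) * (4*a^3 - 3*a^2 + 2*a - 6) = -4*a^5 - 29*a^4 + 14*a^3 - 4*a^2 + 44*a + 12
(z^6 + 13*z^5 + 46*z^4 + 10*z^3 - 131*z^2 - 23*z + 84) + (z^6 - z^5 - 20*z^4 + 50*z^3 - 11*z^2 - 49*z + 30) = 2*z^6 + 12*z^5 + 26*z^4 + 60*z^3 - 142*z^2 - 72*z + 114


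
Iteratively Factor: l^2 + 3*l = (l + 3)*(l)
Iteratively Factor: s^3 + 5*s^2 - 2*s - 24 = (s - 2)*(s^2 + 7*s + 12) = (s - 2)*(s + 3)*(s + 4)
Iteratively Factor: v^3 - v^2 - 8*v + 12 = (v - 2)*(v^2 + v - 6) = (v - 2)^2*(v + 3)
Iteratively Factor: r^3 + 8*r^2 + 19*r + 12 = (r + 3)*(r^2 + 5*r + 4) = (r + 1)*(r + 3)*(r + 4)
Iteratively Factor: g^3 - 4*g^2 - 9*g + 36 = (g - 4)*(g^2 - 9) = (g - 4)*(g + 3)*(g - 3)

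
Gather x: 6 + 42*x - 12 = 42*x - 6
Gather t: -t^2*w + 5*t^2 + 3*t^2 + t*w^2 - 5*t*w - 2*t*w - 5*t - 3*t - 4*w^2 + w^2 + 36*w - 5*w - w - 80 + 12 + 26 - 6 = t^2*(8 - w) + t*(w^2 - 7*w - 8) - 3*w^2 + 30*w - 48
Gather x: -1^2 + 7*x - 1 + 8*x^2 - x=8*x^2 + 6*x - 2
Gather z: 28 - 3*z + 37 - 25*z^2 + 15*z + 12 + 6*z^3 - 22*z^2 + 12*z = 6*z^3 - 47*z^2 + 24*z + 77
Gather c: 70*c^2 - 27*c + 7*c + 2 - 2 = 70*c^2 - 20*c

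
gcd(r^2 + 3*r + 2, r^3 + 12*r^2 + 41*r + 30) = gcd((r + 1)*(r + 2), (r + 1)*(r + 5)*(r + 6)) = r + 1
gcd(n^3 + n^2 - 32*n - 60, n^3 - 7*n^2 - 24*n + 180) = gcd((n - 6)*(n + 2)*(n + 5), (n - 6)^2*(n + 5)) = n^2 - n - 30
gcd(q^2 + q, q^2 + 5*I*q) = q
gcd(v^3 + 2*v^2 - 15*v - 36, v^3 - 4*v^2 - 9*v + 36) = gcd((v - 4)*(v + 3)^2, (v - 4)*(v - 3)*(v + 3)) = v^2 - v - 12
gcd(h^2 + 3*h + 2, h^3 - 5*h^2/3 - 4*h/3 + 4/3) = h + 1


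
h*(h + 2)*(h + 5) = h^3 + 7*h^2 + 10*h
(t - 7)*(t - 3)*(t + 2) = t^3 - 8*t^2 + t + 42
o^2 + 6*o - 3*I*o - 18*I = (o + 6)*(o - 3*I)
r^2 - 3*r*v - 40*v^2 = (r - 8*v)*(r + 5*v)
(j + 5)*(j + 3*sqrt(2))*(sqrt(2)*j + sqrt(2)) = sqrt(2)*j^3 + 6*j^2 + 6*sqrt(2)*j^2 + 5*sqrt(2)*j + 36*j + 30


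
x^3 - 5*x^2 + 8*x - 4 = (x - 2)^2*(x - 1)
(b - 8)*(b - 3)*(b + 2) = b^3 - 9*b^2 + 2*b + 48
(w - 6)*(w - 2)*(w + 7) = w^3 - w^2 - 44*w + 84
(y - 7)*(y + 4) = y^2 - 3*y - 28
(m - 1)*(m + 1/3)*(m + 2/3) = m^3 - 7*m/9 - 2/9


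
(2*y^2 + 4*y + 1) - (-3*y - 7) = 2*y^2 + 7*y + 8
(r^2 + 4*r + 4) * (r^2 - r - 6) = r^4 + 3*r^3 - 6*r^2 - 28*r - 24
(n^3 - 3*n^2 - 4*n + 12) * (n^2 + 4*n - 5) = n^5 + n^4 - 21*n^3 + 11*n^2 + 68*n - 60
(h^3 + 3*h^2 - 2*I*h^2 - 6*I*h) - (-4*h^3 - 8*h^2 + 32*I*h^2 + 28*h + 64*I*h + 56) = 5*h^3 + 11*h^2 - 34*I*h^2 - 28*h - 70*I*h - 56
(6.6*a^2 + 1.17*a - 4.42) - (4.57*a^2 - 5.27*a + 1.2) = 2.03*a^2 + 6.44*a - 5.62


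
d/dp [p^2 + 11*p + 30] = 2*p + 11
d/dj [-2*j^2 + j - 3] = 1 - 4*j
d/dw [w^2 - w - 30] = 2*w - 1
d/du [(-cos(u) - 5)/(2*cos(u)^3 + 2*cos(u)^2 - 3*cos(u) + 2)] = 4*(-23*cos(u) - 16*cos(2*u) - cos(3*u) + 1)*sin(u)/(-4*sin(u)^2 - 3*cos(u) + cos(3*u) + 8)^2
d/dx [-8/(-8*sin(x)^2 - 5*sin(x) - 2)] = -8*(16*sin(x) + 5)*cos(x)/(8*sin(x)^2 + 5*sin(x) + 2)^2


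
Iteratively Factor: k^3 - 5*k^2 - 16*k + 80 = (k - 4)*(k^2 - k - 20) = (k - 5)*(k - 4)*(k + 4)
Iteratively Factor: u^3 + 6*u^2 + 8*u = (u + 2)*(u^2 + 4*u) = (u + 2)*(u + 4)*(u)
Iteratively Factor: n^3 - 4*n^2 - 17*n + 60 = (n - 3)*(n^2 - n - 20) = (n - 5)*(n - 3)*(n + 4)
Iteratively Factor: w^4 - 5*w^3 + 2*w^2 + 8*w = (w)*(w^3 - 5*w^2 + 2*w + 8) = w*(w - 2)*(w^2 - 3*w - 4) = w*(w - 2)*(w + 1)*(w - 4)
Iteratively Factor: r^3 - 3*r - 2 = (r + 1)*(r^2 - r - 2) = (r - 2)*(r + 1)*(r + 1)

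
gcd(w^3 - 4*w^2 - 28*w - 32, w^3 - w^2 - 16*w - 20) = w^2 + 4*w + 4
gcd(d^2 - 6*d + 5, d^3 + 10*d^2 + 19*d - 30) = d - 1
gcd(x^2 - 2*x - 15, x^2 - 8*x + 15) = x - 5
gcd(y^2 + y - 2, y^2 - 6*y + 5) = y - 1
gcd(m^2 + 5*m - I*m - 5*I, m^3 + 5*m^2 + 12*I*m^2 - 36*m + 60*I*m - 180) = m + 5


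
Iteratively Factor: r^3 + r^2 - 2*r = (r - 1)*(r^2 + 2*r) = r*(r - 1)*(r + 2)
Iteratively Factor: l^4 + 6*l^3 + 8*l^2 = (l + 2)*(l^3 + 4*l^2) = l*(l + 2)*(l^2 + 4*l) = l^2*(l + 2)*(l + 4)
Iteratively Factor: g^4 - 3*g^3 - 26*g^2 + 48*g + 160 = (g - 4)*(g^3 + g^2 - 22*g - 40) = (g - 5)*(g - 4)*(g^2 + 6*g + 8) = (g - 5)*(g - 4)*(g + 4)*(g + 2)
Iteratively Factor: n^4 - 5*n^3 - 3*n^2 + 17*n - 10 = (n + 2)*(n^3 - 7*n^2 + 11*n - 5) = (n - 1)*(n + 2)*(n^2 - 6*n + 5) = (n - 1)^2*(n + 2)*(n - 5)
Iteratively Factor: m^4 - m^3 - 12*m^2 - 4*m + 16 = (m - 4)*(m^3 + 3*m^2 - 4) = (m - 4)*(m + 2)*(m^2 + m - 2) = (m - 4)*(m - 1)*(m + 2)*(m + 2)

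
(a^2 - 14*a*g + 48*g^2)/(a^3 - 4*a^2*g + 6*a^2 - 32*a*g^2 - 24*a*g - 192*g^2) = (a - 6*g)/(a^2 + 4*a*g + 6*a + 24*g)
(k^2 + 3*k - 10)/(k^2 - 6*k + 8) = (k + 5)/(k - 4)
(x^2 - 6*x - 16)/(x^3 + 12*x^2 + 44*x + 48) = (x - 8)/(x^2 + 10*x + 24)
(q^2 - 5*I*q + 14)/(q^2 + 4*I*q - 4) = (q - 7*I)/(q + 2*I)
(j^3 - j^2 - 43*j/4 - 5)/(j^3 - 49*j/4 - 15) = (2*j + 1)/(2*j + 3)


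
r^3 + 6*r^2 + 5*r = r*(r + 1)*(r + 5)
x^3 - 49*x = x*(x - 7)*(x + 7)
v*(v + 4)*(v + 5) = v^3 + 9*v^2 + 20*v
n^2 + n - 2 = (n - 1)*(n + 2)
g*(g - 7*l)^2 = g^3 - 14*g^2*l + 49*g*l^2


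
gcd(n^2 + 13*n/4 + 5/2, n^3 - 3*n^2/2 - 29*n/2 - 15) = n + 2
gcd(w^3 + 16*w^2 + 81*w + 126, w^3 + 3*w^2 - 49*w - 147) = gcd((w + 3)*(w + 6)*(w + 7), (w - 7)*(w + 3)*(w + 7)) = w^2 + 10*w + 21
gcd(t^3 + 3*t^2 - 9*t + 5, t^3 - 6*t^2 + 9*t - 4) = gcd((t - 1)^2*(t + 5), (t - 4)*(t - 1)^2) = t^2 - 2*t + 1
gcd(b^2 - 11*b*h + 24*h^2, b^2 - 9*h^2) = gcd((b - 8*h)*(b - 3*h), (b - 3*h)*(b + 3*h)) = b - 3*h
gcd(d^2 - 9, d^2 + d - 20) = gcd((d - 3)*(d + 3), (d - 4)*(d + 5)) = 1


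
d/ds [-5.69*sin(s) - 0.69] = -5.69*cos(s)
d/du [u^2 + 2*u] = 2*u + 2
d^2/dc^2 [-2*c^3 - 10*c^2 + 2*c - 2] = -12*c - 20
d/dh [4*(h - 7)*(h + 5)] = 8*h - 8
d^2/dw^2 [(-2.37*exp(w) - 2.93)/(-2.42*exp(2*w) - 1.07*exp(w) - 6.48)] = (13.879668*exp(4*w) + 62.5001300000001*exp(3*w) - 200.231526*exp(2*w) - 196.866427*exp(w) + 79.2018)*exp(w)/(14.172488*exp(6*w) + 18.799044*exp(5*w) + 122.16039*exp(4*w) + 101.900915*exp(3*w) + 327.10716*exp(2*w) + 134.789184*exp(w) + 272.097792)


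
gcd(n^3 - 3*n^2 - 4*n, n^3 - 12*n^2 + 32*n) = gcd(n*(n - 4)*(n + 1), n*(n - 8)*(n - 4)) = n^2 - 4*n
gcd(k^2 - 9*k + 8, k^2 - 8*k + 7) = k - 1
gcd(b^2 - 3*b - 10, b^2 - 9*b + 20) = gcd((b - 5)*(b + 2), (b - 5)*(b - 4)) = b - 5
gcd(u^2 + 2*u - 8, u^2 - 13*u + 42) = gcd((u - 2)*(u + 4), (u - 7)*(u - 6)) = 1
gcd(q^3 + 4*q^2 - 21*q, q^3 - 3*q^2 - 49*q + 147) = q^2 + 4*q - 21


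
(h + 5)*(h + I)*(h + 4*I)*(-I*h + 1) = -I*h^4 + 6*h^3 - 5*I*h^3 + 30*h^2 + 9*I*h^2 - 4*h + 45*I*h - 20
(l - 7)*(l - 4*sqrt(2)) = l^2 - 7*l - 4*sqrt(2)*l + 28*sqrt(2)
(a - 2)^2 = a^2 - 4*a + 4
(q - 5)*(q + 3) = q^2 - 2*q - 15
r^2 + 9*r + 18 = (r + 3)*(r + 6)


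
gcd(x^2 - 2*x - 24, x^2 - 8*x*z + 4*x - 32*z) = x + 4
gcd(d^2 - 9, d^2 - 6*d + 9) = d - 3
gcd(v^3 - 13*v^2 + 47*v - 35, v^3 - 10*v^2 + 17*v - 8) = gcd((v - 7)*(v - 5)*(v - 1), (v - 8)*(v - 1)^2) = v - 1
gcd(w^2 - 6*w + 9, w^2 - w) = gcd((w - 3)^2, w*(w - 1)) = 1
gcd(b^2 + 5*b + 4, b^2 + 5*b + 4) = b^2 + 5*b + 4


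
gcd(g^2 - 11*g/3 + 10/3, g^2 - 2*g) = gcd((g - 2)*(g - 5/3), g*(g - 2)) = g - 2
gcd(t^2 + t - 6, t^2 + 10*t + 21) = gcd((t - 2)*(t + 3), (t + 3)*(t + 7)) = t + 3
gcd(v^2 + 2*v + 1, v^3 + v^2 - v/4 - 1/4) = v + 1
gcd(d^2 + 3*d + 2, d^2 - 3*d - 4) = d + 1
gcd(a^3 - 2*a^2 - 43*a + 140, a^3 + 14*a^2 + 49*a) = a + 7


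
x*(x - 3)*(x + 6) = x^3 + 3*x^2 - 18*x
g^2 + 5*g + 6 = (g + 2)*(g + 3)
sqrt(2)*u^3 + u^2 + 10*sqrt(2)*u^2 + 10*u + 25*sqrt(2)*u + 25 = (u + 5)^2*(sqrt(2)*u + 1)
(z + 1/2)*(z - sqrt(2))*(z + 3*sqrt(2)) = z^3 + z^2/2 + 2*sqrt(2)*z^2 - 6*z + sqrt(2)*z - 3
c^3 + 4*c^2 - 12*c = c*(c - 2)*(c + 6)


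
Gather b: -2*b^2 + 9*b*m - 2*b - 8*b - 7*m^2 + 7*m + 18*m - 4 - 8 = -2*b^2 + b*(9*m - 10) - 7*m^2 + 25*m - 12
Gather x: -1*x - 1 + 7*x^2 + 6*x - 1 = 7*x^2 + 5*x - 2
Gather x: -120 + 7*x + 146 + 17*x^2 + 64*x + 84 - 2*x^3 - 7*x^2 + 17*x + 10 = -2*x^3 + 10*x^2 + 88*x + 120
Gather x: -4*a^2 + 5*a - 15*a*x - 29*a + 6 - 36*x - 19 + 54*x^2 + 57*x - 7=-4*a^2 - 24*a + 54*x^2 + x*(21 - 15*a) - 20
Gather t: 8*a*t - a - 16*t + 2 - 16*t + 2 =-a + t*(8*a - 32) + 4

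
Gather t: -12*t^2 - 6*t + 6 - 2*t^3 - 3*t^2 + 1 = -2*t^3 - 15*t^2 - 6*t + 7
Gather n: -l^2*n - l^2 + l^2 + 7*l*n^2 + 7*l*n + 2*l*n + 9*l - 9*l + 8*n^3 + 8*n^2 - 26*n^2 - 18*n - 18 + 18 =8*n^3 + n^2*(7*l - 18) + n*(-l^2 + 9*l - 18)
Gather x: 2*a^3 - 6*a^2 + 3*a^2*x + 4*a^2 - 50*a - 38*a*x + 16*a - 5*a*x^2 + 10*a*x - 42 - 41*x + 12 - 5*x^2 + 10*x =2*a^3 - 2*a^2 - 34*a + x^2*(-5*a - 5) + x*(3*a^2 - 28*a - 31) - 30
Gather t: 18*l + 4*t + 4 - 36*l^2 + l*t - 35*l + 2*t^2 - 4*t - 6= -36*l^2 + l*t - 17*l + 2*t^2 - 2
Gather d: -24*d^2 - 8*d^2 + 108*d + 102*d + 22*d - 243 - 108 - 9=-32*d^2 + 232*d - 360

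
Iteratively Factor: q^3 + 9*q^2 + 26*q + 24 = (q + 4)*(q^2 + 5*q + 6) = (q + 2)*(q + 4)*(q + 3)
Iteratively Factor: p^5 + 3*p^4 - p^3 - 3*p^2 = (p + 3)*(p^4 - p^2) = p*(p + 3)*(p^3 - p) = p*(p + 1)*(p + 3)*(p^2 - p) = p*(p - 1)*(p + 1)*(p + 3)*(p)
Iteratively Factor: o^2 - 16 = (o + 4)*(o - 4)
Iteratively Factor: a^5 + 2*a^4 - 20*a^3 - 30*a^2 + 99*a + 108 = (a + 3)*(a^4 - a^3 - 17*a^2 + 21*a + 36) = (a + 3)*(a + 4)*(a^3 - 5*a^2 + 3*a + 9) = (a - 3)*(a + 3)*(a + 4)*(a^2 - 2*a - 3) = (a - 3)*(a + 1)*(a + 3)*(a + 4)*(a - 3)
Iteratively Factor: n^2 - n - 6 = (n + 2)*(n - 3)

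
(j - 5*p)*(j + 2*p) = j^2 - 3*j*p - 10*p^2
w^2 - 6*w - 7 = (w - 7)*(w + 1)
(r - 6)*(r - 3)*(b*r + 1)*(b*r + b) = b^2*r^4 - 8*b^2*r^3 + 9*b^2*r^2 + 18*b^2*r + b*r^3 - 8*b*r^2 + 9*b*r + 18*b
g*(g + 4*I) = g^2 + 4*I*g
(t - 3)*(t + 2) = t^2 - t - 6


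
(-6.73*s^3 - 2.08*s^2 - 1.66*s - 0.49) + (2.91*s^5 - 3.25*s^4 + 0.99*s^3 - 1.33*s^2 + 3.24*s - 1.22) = 2.91*s^5 - 3.25*s^4 - 5.74*s^3 - 3.41*s^2 + 1.58*s - 1.71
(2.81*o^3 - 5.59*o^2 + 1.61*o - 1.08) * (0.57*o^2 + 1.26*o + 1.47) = 1.6017*o^5 + 0.3543*o^4 - 1.995*o^3 - 6.8043*o^2 + 1.0059*o - 1.5876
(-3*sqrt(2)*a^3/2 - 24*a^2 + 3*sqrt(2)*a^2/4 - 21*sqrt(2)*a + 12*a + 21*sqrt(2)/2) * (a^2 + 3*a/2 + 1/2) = -3*sqrt(2)*a^5/2 - 24*a^4 - 3*sqrt(2)*a^4/2 - 165*sqrt(2)*a^3/8 - 24*a^3 - 165*sqrt(2)*a^2/8 + 6*a^2 + 6*a + 21*sqrt(2)*a/4 + 21*sqrt(2)/4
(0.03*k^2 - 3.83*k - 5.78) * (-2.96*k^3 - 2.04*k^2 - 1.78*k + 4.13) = -0.0888*k^5 + 11.2756*k^4 + 24.8686*k^3 + 18.7325*k^2 - 5.5295*k - 23.8714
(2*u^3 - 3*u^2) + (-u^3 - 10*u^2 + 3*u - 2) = u^3 - 13*u^2 + 3*u - 2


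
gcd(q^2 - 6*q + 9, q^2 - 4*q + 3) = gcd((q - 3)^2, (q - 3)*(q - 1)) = q - 3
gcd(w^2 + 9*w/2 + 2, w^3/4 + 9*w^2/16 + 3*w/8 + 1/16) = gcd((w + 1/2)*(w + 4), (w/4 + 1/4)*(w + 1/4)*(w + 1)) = 1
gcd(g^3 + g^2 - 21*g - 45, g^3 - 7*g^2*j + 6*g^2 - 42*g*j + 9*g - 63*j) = g^2 + 6*g + 9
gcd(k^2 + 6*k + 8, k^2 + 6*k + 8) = k^2 + 6*k + 8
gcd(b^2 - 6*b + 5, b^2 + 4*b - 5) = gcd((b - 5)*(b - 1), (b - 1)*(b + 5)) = b - 1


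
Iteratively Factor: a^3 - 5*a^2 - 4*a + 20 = (a - 5)*(a^2 - 4) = (a - 5)*(a + 2)*(a - 2)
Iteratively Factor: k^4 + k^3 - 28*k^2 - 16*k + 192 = (k + 4)*(k^3 - 3*k^2 - 16*k + 48) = (k - 3)*(k + 4)*(k^2 - 16) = (k - 3)*(k + 4)^2*(k - 4)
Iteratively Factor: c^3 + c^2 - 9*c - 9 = (c + 1)*(c^2 - 9) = (c - 3)*(c + 1)*(c + 3)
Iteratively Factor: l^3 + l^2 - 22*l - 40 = (l + 2)*(l^2 - l - 20) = (l - 5)*(l + 2)*(l + 4)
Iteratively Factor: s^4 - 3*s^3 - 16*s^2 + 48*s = (s - 4)*(s^3 + s^2 - 12*s) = (s - 4)*(s + 4)*(s^2 - 3*s) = (s - 4)*(s - 3)*(s + 4)*(s)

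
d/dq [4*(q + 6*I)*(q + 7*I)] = 8*q + 52*I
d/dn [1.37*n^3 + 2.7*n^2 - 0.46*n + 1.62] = 4.11*n^2 + 5.4*n - 0.46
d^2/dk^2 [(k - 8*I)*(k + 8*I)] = 2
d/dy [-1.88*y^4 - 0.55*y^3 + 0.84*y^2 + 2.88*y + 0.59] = -7.52*y^3 - 1.65*y^2 + 1.68*y + 2.88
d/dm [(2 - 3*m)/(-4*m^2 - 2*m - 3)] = (-12*m^2 + 16*m + 13)/(16*m^4 + 16*m^3 + 28*m^2 + 12*m + 9)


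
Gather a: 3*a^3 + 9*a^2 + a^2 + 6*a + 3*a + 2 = 3*a^3 + 10*a^2 + 9*a + 2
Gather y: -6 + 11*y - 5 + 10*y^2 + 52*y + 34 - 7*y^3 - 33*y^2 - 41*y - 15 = -7*y^3 - 23*y^2 + 22*y + 8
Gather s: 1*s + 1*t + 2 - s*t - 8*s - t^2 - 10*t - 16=s*(-t - 7) - t^2 - 9*t - 14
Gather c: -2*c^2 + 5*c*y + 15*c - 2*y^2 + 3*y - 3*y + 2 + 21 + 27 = -2*c^2 + c*(5*y + 15) - 2*y^2 + 50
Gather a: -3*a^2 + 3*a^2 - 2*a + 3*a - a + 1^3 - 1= 0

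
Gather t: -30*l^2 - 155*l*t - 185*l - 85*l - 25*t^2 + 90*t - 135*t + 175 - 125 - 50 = -30*l^2 - 270*l - 25*t^2 + t*(-155*l - 45)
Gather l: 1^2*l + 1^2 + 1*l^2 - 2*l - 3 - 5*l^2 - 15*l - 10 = -4*l^2 - 16*l - 12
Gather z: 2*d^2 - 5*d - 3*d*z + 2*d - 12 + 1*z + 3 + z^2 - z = 2*d^2 - 3*d*z - 3*d + z^2 - 9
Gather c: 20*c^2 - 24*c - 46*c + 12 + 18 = 20*c^2 - 70*c + 30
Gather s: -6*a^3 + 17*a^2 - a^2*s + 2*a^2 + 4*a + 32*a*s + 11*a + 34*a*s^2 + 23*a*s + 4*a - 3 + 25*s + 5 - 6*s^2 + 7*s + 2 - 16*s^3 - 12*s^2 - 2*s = -6*a^3 + 19*a^2 + 19*a - 16*s^3 + s^2*(34*a - 18) + s*(-a^2 + 55*a + 30) + 4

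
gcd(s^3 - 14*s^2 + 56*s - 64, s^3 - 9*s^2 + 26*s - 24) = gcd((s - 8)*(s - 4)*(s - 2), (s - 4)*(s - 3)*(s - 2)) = s^2 - 6*s + 8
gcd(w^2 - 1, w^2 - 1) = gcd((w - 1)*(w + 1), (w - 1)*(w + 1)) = w^2 - 1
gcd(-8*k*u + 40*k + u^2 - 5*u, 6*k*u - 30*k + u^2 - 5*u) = u - 5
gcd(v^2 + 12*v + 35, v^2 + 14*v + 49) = v + 7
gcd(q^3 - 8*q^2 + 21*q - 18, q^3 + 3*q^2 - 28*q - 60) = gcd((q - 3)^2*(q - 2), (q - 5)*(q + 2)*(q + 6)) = 1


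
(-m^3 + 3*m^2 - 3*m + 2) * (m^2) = -m^5 + 3*m^4 - 3*m^3 + 2*m^2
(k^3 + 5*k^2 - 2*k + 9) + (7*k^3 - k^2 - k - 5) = 8*k^3 + 4*k^2 - 3*k + 4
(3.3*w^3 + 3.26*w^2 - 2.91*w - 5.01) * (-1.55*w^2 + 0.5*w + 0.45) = -5.115*w^5 - 3.403*w^4 + 7.6255*w^3 + 7.7775*w^2 - 3.8145*w - 2.2545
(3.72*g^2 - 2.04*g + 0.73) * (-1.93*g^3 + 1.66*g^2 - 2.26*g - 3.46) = -7.1796*g^5 + 10.1124*g^4 - 13.2025*g^3 - 7.049*g^2 + 5.4086*g - 2.5258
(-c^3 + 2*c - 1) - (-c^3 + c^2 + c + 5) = -c^2 + c - 6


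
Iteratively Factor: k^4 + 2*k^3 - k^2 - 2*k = (k)*(k^3 + 2*k^2 - k - 2) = k*(k + 2)*(k^2 - 1) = k*(k + 1)*(k + 2)*(k - 1)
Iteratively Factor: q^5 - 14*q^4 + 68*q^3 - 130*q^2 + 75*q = (q - 3)*(q^4 - 11*q^3 + 35*q^2 - 25*q) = q*(q - 3)*(q^3 - 11*q^2 + 35*q - 25) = q*(q - 3)*(q - 1)*(q^2 - 10*q + 25) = q*(q - 5)*(q - 3)*(q - 1)*(q - 5)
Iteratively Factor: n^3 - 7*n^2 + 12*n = (n)*(n^2 - 7*n + 12) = n*(n - 3)*(n - 4)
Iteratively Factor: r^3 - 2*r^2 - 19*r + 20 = (r - 1)*(r^2 - r - 20) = (r - 5)*(r - 1)*(r + 4)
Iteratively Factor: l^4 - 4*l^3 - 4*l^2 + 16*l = (l)*(l^3 - 4*l^2 - 4*l + 16) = l*(l + 2)*(l^2 - 6*l + 8) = l*(l - 2)*(l + 2)*(l - 4)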